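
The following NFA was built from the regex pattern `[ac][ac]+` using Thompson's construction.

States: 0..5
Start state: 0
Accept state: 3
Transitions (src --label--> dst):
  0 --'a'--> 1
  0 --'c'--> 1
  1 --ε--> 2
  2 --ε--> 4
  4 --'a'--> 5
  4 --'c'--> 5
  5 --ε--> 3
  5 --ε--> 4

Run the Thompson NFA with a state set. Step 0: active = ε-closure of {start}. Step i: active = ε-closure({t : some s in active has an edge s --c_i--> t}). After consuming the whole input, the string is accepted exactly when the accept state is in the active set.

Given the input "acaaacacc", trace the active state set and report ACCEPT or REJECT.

Answer: ACCEPT

Trace:
S₀ = ε-closure({0}) = {0}
'a' @ 1: {1,2,4}
'c' @ 2: {3,4,5}  ✓accept
'a' @ 3: {3,4,5}  ✓accept
'a' @ 4: {3,4,5}  ✓accept
'a' @ 5: {3,4,5}  ✓accept
'c' @ 6: {3,4,5}  ✓accept
'a' @ 7: {3,4,5}  ✓accept
'c' @ 8: {3,4,5}  ✓accept
'c' @ 9: {3,4,5}  ✓accept
end set {3,4,5} — state 3 in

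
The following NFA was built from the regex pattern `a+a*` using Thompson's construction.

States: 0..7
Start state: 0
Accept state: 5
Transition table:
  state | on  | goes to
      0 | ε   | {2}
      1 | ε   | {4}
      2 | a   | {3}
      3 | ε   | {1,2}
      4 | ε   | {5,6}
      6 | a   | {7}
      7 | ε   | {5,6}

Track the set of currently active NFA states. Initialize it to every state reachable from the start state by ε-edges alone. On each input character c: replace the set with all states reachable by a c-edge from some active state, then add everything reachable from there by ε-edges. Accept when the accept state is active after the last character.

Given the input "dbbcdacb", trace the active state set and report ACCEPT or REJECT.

Answer: REJECT

Steps:
S₀ = ε-closure({0}) = {0,2}
'd' @ 1: {}  — state set empty
rest 'bbcdacb' ignored (set empty)
final: {}; accept 5 not in set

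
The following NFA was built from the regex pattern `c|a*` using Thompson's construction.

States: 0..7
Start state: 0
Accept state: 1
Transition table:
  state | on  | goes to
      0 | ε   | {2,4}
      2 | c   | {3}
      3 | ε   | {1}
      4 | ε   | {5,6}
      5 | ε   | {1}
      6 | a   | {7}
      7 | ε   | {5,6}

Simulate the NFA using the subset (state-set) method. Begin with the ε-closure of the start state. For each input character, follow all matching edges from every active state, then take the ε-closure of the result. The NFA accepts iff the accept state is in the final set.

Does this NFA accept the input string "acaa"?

Answer: REJECT

Trace:
start: ε-closure({0}) = {0,1,2,4,5,6}
'a' @ 1: {1,5,6,7}  (accept∈set)
'c' @ 2: {}  — no active states
rest 'aa' ignored (set empty)
final: {}; accept 1 not in set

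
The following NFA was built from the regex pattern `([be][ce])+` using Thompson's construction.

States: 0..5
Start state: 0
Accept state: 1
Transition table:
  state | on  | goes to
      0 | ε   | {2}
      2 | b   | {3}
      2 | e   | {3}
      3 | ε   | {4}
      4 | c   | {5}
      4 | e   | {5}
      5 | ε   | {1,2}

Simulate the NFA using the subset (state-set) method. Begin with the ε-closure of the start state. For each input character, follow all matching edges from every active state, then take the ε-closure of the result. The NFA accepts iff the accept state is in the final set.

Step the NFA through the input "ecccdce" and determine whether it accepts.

start: ε-closure({0}) = {0,2}
'e' @ 1: {3,4}
'c' @ 2: {1,2,5}  ✓accept
'c' @ 3: {}  — state set empty
rest 'cdce' ignored (set empty)
end set {} — state 1 not in

Answer: REJECT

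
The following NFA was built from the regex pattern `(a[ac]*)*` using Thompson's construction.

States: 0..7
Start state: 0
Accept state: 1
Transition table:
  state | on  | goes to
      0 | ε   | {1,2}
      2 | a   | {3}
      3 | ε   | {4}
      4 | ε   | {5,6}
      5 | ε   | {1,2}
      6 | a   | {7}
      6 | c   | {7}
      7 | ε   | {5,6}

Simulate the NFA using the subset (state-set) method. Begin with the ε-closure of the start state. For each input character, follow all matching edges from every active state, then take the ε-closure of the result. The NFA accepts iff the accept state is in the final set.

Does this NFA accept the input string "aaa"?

S₀ = ε-closure({0}) = {0,1,2}
'a' @ 1: {1,2,3,4,5,6}  [accepting]
'a' @ 2: {1,2,3,4,5,6,7}  [accepting]
'a' @ 3: {1,2,3,4,5,6,7}  [accepting]
end set {1,2,3,4,5,6,7} — state 1 in

Answer: ACCEPT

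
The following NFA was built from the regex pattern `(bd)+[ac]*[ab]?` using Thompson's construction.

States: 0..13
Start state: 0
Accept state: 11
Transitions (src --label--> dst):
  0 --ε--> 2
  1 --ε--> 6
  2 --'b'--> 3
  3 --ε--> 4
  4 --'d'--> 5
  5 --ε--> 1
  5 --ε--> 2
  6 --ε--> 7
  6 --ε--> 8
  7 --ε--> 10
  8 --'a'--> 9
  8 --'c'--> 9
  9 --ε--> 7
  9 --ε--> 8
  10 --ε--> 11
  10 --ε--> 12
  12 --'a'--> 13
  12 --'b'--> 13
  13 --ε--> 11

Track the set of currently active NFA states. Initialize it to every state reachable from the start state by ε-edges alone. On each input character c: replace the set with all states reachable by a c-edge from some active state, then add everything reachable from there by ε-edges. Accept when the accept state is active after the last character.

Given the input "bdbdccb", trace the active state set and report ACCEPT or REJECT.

S₀ = ε-closure({0}) = {0,2}
'b' @ 1: {3,4}
'd' @ 2: {1,2,5,6,7,8,10,11,12}  ✓accept
'b' @ 3: {3,4,11,13}  ✓accept
'd' @ 4: {1,2,5,6,7,8,10,11,12}  ✓accept
'c' @ 5: {7,8,9,10,11,12}  ✓accept
'c' @ 6: {7,8,9,10,11,12}  ✓accept
'b' @ 7: {11,13}  ✓accept
after full input: {11,13}  (accept=11 in)

Answer: ACCEPT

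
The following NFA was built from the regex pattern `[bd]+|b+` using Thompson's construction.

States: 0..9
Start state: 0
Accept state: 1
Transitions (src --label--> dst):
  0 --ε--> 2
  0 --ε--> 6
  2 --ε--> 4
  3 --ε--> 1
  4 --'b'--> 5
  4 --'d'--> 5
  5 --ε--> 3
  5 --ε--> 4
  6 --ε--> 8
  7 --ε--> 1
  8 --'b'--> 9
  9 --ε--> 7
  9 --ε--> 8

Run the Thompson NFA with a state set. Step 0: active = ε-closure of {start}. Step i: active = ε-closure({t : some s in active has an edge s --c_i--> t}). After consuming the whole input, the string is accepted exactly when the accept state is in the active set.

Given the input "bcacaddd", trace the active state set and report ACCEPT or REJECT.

Answer: REJECT

Trace:
start: ε-closure({0}) = {0,2,4,6,8}
'b' @ 1: {1,3,4,5,7,8,9}  ✓accept
'c' @ 2: {}  — no active states
rest 'acaddd' ignored (set empty)
final: {}; accept 1 not in set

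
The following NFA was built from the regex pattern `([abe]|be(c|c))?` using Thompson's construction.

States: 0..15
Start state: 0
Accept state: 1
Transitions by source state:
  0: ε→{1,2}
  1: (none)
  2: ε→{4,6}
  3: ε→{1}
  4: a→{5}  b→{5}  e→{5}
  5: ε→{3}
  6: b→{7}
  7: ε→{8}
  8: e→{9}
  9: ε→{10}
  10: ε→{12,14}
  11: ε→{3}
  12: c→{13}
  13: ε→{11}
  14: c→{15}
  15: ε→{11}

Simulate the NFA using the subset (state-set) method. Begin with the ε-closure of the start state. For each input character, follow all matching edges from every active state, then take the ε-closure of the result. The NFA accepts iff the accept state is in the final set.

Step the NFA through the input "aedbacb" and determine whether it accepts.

S₀ = ε-closure({0}) = {0,1,2,4,6}
'a' @ 1: {1,3,5}  ✓accept
'e' @ 2: {}  — no active states
rest 'dbacb' ignored (set empty)
final: {}; accept 1 not in set

Answer: REJECT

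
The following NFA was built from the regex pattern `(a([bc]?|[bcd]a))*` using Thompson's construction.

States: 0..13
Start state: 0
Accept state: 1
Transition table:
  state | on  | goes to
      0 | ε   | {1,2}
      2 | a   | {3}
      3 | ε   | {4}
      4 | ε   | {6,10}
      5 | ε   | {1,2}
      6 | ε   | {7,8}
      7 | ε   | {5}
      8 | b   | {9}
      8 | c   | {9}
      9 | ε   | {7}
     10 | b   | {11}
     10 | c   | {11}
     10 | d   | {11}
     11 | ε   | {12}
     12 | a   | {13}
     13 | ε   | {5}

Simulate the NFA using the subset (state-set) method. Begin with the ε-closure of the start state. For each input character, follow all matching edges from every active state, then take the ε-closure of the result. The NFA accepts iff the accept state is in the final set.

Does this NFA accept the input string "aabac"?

Answer: ACCEPT

Derivation:
S₀ = ε-closure({0}) = {0,1,2}
'a' @ 1: {1,2,3,4,5,6,7,8,10}  [accepting]
'a' @ 2: {1,2,3,4,5,6,7,8,10}  [accepting]
'b' @ 3: {1,2,5,7,9,11,12}  [accepting]
'a' @ 4: {1,2,3,4,5,6,7,8,10,13}  [accepting]
'c' @ 5: {1,2,5,7,9,11,12}  [accepting]
after full input: {1,2,5,7,9,11,12}  (accept=1 in)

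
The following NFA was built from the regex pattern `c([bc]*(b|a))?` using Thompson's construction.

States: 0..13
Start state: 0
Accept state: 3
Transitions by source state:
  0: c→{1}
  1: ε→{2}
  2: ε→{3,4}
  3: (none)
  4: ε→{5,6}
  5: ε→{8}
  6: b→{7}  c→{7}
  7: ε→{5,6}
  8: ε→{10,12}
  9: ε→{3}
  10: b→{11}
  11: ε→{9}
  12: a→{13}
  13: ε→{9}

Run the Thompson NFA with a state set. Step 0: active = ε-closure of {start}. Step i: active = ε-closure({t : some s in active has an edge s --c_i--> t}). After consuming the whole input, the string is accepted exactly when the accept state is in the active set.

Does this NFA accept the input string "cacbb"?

initial (ε-close {0}): {0}
'c' @ 1: {1,2,3,4,5,6,8,10,12}  ✓accept
'a' @ 2: {3,9,13}  ✓accept
'c' @ 3: {}  — no active states
rest 'bb' ignored (set empty)
end set {} — state 3 not in

Answer: REJECT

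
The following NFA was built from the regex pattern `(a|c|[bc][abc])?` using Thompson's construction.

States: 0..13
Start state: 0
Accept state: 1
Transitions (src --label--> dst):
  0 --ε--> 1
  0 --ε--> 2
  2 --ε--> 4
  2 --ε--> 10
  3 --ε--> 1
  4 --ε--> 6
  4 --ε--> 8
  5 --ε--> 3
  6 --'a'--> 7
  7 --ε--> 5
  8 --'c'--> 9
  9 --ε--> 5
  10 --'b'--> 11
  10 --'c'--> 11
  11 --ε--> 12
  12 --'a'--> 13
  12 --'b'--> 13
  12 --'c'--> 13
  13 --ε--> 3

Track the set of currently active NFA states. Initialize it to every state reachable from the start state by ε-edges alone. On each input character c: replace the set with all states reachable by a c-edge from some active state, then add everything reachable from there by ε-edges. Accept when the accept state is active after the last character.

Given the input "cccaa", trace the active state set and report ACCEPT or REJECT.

start: ε-closure({0}) = {0,1,2,4,6,8,10}
'c' @ 1: {1,3,5,9,11,12}  ✓accept
'c' @ 2: {1,3,13}  ✓accept
'c' @ 3: {}  — dead — no transitions
rest 'aa' ignored (set empty)
end set {} — state 1 not in

Answer: REJECT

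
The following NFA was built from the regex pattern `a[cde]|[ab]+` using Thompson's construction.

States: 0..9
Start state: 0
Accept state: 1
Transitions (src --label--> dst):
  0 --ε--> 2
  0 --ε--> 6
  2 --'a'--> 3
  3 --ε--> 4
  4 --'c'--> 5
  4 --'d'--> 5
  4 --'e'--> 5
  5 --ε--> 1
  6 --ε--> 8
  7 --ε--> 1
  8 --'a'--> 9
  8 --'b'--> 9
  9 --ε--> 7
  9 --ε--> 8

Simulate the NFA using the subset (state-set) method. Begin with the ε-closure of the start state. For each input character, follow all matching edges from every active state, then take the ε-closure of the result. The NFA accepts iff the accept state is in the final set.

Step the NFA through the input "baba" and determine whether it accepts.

initial (ε-close {0}): {0,2,6,8}
'b' @ 1: {1,7,8,9}  [accepting]
'a' @ 2: {1,7,8,9}  [accepting]
'b' @ 3: {1,7,8,9}  [accepting]
'a' @ 4: {1,7,8,9}  [accepting]
end set {1,7,8,9} — state 1 in

Answer: ACCEPT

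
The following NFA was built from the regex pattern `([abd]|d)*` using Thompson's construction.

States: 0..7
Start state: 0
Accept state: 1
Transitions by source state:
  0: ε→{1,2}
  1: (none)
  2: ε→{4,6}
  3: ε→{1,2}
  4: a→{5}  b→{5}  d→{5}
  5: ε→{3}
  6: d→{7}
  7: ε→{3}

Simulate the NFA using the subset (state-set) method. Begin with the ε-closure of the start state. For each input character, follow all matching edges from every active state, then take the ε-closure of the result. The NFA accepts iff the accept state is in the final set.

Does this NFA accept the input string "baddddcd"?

S₀ = ε-closure({0}) = {0,1,2,4,6}
'b' @ 1: {1,2,3,4,5,6}  ✓accept
'a' @ 2: {1,2,3,4,5,6}  ✓accept
'd' @ 3: {1,2,3,4,5,6,7}  ✓accept
'd' @ 4: {1,2,3,4,5,6,7}  ✓accept
'd' @ 5: {1,2,3,4,5,6,7}  ✓accept
'd' @ 6: {1,2,3,4,5,6,7}  ✓accept
'c' @ 7: {}  — state set empty
rest 'd' ignored (set empty)
final: {}; accept 1 not in set

Answer: REJECT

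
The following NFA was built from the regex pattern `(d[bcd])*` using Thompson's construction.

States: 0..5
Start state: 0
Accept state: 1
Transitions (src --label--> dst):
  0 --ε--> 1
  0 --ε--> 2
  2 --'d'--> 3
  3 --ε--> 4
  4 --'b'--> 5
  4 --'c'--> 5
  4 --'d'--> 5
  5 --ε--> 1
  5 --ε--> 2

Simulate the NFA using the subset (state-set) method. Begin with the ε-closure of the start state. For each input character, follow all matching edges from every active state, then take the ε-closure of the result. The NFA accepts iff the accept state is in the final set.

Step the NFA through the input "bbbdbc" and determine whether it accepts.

initial (ε-close {0}): {0,1,2}
'b' @ 1: {}  — state set empty
rest 'bbdbc' ignored (set empty)
end set {} — state 1 not in

Answer: REJECT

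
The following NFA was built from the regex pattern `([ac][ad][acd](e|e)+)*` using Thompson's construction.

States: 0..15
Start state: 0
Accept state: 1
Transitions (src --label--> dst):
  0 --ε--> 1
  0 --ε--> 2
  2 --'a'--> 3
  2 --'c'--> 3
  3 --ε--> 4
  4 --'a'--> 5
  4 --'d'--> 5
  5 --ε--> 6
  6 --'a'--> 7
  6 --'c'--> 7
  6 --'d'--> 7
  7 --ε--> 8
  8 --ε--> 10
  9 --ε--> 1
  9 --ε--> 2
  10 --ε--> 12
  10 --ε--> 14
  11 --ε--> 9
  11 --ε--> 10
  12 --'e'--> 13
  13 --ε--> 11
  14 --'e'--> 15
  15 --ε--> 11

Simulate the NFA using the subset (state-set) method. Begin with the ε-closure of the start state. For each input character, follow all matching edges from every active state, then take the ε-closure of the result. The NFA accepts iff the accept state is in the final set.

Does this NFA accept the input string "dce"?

Answer: REJECT

Steps:
initial (ε-close {0}): {0,1,2}
'd' @ 1: {}  — dead — no transitions
rest 'ce' ignored (set empty)
after full input: {}  (accept=1 not in)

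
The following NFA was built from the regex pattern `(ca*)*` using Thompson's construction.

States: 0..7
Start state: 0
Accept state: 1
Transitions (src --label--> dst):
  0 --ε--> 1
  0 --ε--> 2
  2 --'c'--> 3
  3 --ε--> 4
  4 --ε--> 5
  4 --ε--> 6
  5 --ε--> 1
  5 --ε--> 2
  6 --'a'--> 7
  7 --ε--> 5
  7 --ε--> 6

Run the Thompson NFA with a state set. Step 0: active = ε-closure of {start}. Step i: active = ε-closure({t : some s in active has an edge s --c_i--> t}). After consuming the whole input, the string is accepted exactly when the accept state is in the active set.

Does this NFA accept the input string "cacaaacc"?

Answer: ACCEPT

Steps:
S₀ = ε-closure({0}) = {0,1,2}
'c' @ 1: {1,2,3,4,5,6}  [accepting]
'a' @ 2: {1,2,5,6,7}  [accepting]
'c' @ 3: {1,2,3,4,5,6}  [accepting]
'a' @ 4: {1,2,5,6,7}  [accepting]
'a' @ 5: {1,2,5,6,7}  [accepting]
'a' @ 6: {1,2,5,6,7}  [accepting]
'c' @ 7: {1,2,3,4,5,6}  [accepting]
'c' @ 8: {1,2,3,4,5,6}  [accepting]
end set {1,2,3,4,5,6} — state 1 in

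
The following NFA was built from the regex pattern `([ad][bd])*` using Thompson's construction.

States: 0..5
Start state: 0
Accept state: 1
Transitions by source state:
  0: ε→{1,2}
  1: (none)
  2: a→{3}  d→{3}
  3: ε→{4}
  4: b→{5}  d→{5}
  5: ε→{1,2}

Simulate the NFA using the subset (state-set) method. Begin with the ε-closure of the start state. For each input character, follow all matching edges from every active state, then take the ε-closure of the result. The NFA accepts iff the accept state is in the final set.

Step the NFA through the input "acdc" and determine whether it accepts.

S₀ = ε-closure({0}) = {0,1,2}
'a' @ 1: {3,4}
'c' @ 2: {}  — no active states
rest 'dc' ignored (set empty)
after full input: {}  (accept=1 not in)

Answer: REJECT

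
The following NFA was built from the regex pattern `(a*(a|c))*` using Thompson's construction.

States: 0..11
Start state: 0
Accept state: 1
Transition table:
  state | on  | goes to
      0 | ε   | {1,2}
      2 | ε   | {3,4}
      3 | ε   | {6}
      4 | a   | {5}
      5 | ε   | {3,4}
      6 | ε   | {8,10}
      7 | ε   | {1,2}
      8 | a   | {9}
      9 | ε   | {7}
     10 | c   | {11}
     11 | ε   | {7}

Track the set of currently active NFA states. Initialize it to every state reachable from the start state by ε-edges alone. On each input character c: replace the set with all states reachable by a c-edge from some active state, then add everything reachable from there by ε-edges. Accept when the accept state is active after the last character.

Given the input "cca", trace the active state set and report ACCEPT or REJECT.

Answer: ACCEPT

Steps:
initial (ε-close {0}): {0,1,2,3,4,6,8,10}
'c' @ 1: {1,2,3,4,6,7,8,10,11}  [accepting]
'c' @ 2: {1,2,3,4,6,7,8,10,11}  [accepting]
'a' @ 3: {1,2,3,4,5,6,7,8,9,10}  [accepting]
final: {1,2,3,4,5,6,7,8,9,10}; accept 1 in set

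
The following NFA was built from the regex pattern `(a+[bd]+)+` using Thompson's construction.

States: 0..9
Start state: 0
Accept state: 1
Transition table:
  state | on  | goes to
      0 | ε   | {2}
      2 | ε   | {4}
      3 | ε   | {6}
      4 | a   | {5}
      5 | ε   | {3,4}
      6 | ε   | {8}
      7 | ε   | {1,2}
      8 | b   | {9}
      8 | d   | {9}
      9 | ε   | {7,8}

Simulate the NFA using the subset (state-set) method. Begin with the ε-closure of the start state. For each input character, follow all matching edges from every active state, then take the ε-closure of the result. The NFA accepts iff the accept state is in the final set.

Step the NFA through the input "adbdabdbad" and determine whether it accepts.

Answer: ACCEPT

Trace:
S₀ = ε-closure({0}) = {0,2,4}
'a' @ 1: {3,4,5,6,8}
'd' @ 2: {1,2,4,7,8,9}  ✓accept
'b' @ 3: {1,2,4,7,8,9}  ✓accept
'd' @ 4: {1,2,4,7,8,9}  ✓accept
'a' @ 5: {3,4,5,6,8}
'b' @ 6: {1,2,4,7,8,9}  ✓accept
'd' @ 7: {1,2,4,7,8,9}  ✓accept
'b' @ 8: {1,2,4,7,8,9}  ✓accept
'a' @ 9: {3,4,5,6,8}
'd' @ 10: {1,2,4,7,8,9}  ✓accept
after full input: {1,2,4,7,8,9}  (accept=1 in)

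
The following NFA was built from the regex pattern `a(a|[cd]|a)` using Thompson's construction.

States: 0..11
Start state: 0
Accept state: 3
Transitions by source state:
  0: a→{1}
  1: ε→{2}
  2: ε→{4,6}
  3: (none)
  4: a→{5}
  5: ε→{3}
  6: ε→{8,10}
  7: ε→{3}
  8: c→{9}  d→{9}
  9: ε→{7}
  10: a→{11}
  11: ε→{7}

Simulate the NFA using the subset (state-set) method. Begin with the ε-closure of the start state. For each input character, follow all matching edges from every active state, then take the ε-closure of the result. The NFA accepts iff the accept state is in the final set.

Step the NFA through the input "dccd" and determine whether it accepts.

initial (ε-close {0}): {0}
'd' @ 1: {}  — dead — no transitions
rest 'ccd' ignored (set empty)
end set {} — state 3 not in

Answer: REJECT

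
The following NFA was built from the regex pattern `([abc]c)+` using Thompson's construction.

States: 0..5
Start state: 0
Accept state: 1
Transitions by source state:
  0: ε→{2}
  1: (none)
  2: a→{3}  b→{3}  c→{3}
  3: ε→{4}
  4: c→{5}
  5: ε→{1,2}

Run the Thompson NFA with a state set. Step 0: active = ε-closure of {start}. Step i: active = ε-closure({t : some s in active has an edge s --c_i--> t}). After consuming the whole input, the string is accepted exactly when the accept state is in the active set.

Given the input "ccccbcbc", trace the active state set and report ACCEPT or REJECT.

S₀ = ε-closure({0}) = {0,2}
'c' @ 1: {3,4}
'c' @ 2: {1,2,5}  (accept∈set)
'c' @ 3: {3,4}
'c' @ 4: {1,2,5}  (accept∈set)
'b' @ 5: {3,4}
'c' @ 6: {1,2,5}  (accept∈set)
'b' @ 7: {3,4}
'c' @ 8: {1,2,5}  (accept∈set)
after full input: {1,2,5}  (accept=1 in)

Answer: ACCEPT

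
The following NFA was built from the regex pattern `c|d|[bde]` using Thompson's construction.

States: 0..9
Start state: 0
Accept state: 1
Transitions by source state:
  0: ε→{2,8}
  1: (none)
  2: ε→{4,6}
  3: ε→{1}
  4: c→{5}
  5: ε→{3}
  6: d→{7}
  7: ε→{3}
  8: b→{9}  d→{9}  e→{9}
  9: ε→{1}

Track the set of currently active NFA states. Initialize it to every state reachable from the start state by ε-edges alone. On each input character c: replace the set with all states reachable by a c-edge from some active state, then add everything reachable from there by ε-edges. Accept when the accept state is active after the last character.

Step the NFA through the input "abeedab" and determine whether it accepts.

S₀ = ε-closure({0}) = {0,2,4,6,8}
'a' @ 1: {}  — state set empty
rest 'beedab' ignored (set empty)
after full input: {}  (accept=1 not in)

Answer: REJECT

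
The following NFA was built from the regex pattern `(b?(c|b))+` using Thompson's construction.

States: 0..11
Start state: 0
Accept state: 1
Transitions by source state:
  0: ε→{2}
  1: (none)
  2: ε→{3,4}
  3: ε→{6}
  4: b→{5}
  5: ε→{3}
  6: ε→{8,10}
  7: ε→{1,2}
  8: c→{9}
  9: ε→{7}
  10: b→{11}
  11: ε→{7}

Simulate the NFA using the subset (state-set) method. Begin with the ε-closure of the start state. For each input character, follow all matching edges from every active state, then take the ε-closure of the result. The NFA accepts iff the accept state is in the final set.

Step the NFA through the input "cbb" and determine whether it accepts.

Answer: ACCEPT

Trace:
S₀ = ε-closure({0}) = {0,2,3,4,6,8,10}
'c' @ 1: {1,2,3,4,6,7,8,9,10}  (accept∈set)
'b' @ 2: {1,2,3,4,5,6,7,8,10,11}  (accept∈set)
'b' @ 3: {1,2,3,4,5,6,7,8,10,11}  (accept∈set)
after full input: {1,2,3,4,5,6,7,8,10,11}  (accept=1 in)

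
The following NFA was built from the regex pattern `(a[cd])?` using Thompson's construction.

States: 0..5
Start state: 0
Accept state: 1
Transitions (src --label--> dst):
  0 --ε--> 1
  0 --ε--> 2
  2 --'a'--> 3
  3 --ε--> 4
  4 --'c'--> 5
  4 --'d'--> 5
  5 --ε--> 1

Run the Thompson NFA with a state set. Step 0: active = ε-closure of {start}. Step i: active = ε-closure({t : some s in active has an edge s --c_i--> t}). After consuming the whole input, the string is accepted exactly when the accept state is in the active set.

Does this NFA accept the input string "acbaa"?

start: ε-closure({0}) = {0,1,2}
'a' @ 1: {3,4}
'c' @ 2: {1,5}  (accept∈set)
'b' @ 3: {}  — state set empty
rest 'aa' ignored (set empty)
after full input: {}  (accept=1 not in)

Answer: REJECT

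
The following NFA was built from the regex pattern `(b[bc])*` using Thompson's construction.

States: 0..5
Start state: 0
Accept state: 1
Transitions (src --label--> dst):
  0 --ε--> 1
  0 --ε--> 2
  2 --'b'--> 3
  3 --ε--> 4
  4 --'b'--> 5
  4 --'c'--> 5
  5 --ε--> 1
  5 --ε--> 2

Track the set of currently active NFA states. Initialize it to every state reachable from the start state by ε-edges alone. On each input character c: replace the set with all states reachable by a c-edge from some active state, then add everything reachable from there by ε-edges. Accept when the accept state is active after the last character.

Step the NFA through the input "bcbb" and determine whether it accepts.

S₀ = ε-closure({0}) = {0,1,2}
'b' @ 1: {3,4}
'c' @ 2: {1,2,5}  (accept∈set)
'b' @ 3: {3,4}
'b' @ 4: {1,2,5}  (accept∈set)
end set {1,2,5} — state 1 in

Answer: ACCEPT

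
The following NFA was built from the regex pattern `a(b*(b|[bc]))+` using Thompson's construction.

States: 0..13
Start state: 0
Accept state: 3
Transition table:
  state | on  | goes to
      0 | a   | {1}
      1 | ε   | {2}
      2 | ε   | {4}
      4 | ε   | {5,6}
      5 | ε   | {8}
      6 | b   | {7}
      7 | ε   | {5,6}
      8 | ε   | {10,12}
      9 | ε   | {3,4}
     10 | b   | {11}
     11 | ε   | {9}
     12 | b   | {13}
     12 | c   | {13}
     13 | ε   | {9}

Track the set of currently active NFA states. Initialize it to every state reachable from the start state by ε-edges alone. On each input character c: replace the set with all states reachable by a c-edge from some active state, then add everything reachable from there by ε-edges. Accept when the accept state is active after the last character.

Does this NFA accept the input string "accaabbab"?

initial (ε-close {0}): {0}
'a' @ 1: {1,2,4,5,6,8,10,12}
'c' @ 2: {3,4,5,6,8,9,10,12,13}  [accepting]
'c' @ 3: {3,4,5,6,8,9,10,12,13}  [accepting]
'a' @ 4: {}  — dead — no transitions
rest 'abbab' ignored (set empty)
end set {} — state 3 not in

Answer: REJECT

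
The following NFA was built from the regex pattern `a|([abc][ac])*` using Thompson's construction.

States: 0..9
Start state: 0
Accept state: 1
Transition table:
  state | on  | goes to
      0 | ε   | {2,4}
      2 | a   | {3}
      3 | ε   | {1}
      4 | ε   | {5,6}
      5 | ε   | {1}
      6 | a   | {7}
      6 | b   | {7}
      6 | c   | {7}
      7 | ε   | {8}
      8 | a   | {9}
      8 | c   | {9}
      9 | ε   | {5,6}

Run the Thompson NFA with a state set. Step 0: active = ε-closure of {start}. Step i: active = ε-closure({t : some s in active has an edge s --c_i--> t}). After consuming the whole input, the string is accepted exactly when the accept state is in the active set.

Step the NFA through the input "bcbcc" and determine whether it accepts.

Answer: REJECT

Trace:
start: ε-closure({0}) = {0,1,2,4,5,6}
'b' @ 1: {7,8}
'c' @ 2: {1,5,6,9}  (accept∈set)
'b' @ 3: {7,8}
'c' @ 4: {1,5,6,9}  (accept∈set)
'c' @ 5: {7,8}
after full input: {7,8}  (accept=1 not in)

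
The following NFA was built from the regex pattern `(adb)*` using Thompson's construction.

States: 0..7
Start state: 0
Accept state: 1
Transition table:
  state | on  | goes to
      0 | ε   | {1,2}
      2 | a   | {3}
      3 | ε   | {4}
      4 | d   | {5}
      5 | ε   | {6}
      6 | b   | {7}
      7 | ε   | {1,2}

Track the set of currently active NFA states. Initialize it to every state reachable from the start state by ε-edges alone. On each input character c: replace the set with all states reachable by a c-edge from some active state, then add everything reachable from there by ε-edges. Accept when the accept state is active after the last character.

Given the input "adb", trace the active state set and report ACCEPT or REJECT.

Answer: ACCEPT

Derivation:
initial (ε-close {0}): {0,1,2}
'a' @ 1: {3,4}
'd' @ 2: {5,6}
'b' @ 3: {1,2,7}  (accept∈set)
after full input: {1,2,7}  (accept=1 in)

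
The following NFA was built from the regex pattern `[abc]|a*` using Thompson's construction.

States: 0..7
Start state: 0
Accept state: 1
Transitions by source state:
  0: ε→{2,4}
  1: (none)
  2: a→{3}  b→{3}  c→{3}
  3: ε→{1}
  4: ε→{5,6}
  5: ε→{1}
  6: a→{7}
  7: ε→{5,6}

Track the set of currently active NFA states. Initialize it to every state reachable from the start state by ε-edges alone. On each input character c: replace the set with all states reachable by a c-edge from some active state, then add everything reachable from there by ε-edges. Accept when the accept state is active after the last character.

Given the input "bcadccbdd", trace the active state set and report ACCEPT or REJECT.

initial (ε-close {0}): {0,1,2,4,5,6}
'b' @ 1: {1,3}  ✓accept
'c' @ 2: {}  — state set empty
rest 'adccbdd' ignored (set empty)
after full input: {}  (accept=1 not in)

Answer: REJECT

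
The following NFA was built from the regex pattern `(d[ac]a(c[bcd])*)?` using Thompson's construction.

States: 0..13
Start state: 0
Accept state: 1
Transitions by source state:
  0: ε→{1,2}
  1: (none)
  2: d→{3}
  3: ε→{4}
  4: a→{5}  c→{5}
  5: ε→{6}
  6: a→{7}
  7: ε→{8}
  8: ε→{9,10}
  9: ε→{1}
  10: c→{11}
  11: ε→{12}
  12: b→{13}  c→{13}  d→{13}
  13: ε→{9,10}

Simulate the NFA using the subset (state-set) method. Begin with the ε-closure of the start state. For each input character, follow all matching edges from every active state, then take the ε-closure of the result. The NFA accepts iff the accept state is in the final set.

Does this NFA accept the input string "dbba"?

Answer: REJECT

Steps:
S₀ = ε-closure({0}) = {0,1,2}
'd' @ 1: {3,4}
'b' @ 2: {}  — state set empty
rest 'ba' ignored (set empty)
after full input: {}  (accept=1 not in)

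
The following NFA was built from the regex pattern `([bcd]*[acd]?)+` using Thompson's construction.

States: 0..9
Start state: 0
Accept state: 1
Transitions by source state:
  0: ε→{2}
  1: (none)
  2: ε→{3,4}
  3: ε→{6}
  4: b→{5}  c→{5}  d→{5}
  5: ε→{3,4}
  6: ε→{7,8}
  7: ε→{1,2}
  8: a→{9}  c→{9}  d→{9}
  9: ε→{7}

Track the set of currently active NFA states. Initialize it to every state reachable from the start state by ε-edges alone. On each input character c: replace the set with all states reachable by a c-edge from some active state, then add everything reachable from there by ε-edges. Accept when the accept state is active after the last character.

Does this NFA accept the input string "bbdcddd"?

Answer: ACCEPT

Trace:
start: ε-closure({0}) = {0,1,2,3,4,6,7,8}
'b' @ 1: {1,2,3,4,5,6,7,8}  ✓accept
'b' @ 2: {1,2,3,4,5,6,7,8}  ✓accept
'd' @ 3: {1,2,3,4,5,6,7,8,9}  ✓accept
'c' @ 4: {1,2,3,4,5,6,7,8,9}  ✓accept
'd' @ 5: {1,2,3,4,5,6,7,8,9}  ✓accept
'd' @ 6: {1,2,3,4,5,6,7,8,9}  ✓accept
'd' @ 7: {1,2,3,4,5,6,7,8,9}  ✓accept
final: {1,2,3,4,5,6,7,8,9}; accept 1 in set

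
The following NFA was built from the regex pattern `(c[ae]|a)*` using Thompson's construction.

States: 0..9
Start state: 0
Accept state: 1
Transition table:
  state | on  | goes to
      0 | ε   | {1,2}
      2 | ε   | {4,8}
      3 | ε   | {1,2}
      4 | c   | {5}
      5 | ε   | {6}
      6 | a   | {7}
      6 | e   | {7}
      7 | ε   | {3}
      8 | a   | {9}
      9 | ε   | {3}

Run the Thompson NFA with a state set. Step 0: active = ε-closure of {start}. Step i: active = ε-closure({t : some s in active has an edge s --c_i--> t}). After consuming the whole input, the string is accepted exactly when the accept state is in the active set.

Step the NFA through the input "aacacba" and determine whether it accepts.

Answer: REJECT

Trace:
start: ε-closure({0}) = {0,1,2,4,8}
'a' @ 1: {1,2,3,4,8,9}  [accepting]
'a' @ 2: {1,2,3,4,8,9}  [accepting]
'c' @ 3: {5,6}
'a' @ 4: {1,2,3,4,7,8}  [accepting]
'c' @ 5: {5,6}
'b' @ 6: {}  — dead — no transitions
rest 'a' ignored (set empty)
final: {}; accept 1 not in set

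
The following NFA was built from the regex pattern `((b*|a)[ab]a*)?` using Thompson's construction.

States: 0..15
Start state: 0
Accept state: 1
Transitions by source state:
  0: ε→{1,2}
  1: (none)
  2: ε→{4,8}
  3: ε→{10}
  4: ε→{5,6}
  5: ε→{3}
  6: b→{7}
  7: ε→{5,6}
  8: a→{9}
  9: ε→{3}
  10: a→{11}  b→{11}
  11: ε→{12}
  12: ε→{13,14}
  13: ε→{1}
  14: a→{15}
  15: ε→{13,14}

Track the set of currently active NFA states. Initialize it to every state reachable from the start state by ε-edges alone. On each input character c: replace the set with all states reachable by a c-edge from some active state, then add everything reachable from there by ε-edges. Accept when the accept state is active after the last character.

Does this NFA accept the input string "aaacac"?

Answer: REJECT

Derivation:
start: ε-closure({0}) = {0,1,2,3,4,5,6,8,10}
'a' @ 1: {1,3,9,10,11,12,13,14}  [accepting]
'a' @ 2: {1,11,12,13,14,15}  [accepting]
'a' @ 3: {1,13,14,15}  [accepting]
'c' @ 4: {}  — dead — no transitions
rest 'ac' ignored (set empty)
final: {}; accept 1 not in set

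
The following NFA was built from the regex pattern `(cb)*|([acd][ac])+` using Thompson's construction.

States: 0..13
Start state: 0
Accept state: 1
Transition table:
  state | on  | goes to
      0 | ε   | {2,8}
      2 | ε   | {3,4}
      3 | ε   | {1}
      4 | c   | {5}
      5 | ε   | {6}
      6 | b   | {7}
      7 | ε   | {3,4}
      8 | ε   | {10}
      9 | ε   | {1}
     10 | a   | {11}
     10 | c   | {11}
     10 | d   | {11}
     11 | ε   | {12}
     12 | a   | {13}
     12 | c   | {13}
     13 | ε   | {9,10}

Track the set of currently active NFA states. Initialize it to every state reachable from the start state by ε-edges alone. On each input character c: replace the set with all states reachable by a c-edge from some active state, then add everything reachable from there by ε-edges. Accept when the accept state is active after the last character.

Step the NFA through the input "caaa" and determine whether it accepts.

initial (ε-close {0}): {0,1,2,3,4,8,10}
'c' @ 1: {5,6,11,12}
'a' @ 2: {1,9,10,13}  ✓accept
'a' @ 3: {11,12}
'a' @ 4: {1,9,10,13}  ✓accept
end set {1,9,10,13} — state 1 in

Answer: ACCEPT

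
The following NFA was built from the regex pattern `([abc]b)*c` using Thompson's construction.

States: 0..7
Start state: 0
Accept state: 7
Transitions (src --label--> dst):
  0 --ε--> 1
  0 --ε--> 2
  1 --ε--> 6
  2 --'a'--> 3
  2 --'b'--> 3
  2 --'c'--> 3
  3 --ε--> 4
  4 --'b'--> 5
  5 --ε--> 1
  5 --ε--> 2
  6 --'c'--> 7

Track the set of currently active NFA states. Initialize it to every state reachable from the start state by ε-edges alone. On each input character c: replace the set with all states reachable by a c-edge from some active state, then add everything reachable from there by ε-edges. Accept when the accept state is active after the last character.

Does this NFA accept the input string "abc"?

Answer: ACCEPT

Steps:
start: ε-closure({0}) = {0,1,2,6}
'a' @ 1: {3,4}
'b' @ 2: {1,2,5,6}
'c' @ 3: {3,4,7}  ✓accept
final: {3,4,7}; accept 7 in set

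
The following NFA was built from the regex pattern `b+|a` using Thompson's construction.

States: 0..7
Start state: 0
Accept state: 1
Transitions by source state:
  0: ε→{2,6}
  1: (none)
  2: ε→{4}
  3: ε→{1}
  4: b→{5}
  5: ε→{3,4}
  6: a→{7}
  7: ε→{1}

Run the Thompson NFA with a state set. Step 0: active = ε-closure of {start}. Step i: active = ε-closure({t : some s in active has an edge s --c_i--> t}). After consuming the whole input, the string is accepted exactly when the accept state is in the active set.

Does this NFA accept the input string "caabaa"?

Answer: REJECT

Derivation:
initial (ε-close {0}): {0,2,4,6}
'c' @ 1: {}  — no active states
rest 'aabaa' ignored (set empty)
final: {}; accept 1 not in set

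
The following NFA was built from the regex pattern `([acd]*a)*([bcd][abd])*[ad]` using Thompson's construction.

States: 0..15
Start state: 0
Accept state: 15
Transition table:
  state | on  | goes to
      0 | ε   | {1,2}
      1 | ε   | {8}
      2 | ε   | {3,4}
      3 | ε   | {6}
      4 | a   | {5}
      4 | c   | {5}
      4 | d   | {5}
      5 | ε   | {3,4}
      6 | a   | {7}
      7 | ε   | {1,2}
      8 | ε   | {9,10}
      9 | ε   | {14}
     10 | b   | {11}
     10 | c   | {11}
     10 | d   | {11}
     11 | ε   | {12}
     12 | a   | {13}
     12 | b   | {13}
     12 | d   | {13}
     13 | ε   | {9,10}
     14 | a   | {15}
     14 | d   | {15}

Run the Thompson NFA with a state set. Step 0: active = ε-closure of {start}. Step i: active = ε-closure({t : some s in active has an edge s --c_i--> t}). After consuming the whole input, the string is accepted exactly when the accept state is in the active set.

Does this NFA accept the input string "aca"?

S₀ = ε-closure({0}) = {0,1,2,3,4,6,8,9,10,14}
'a' @ 1: {1,2,3,4,5,6,7,8,9,10,14,15}  [accepting]
'c' @ 2: {3,4,5,6,11,12}
'a' @ 3: {1,2,3,4,5,6,7,8,9,10,13,14}
end set {1,2,3,4,5,6,7,8,9,10,13,14} — state 15 not in

Answer: REJECT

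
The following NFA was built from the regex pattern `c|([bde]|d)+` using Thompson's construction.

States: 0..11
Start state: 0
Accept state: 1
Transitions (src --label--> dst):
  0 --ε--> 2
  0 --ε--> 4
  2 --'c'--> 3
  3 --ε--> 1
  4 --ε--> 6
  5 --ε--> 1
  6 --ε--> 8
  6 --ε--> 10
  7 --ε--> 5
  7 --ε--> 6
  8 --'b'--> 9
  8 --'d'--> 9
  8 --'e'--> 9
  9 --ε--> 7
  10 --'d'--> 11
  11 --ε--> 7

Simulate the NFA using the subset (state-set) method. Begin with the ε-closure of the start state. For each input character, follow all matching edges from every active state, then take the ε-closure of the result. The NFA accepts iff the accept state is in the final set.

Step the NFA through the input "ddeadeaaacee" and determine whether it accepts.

start: ε-closure({0}) = {0,2,4,6,8,10}
'd' @ 1: {1,5,6,7,8,9,10,11}  ✓accept
'd' @ 2: {1,5,6,7,8,9,10,11}  ✓accept
'e' @ 3: {1,5,6,7,8,9,10}  ✓accept
'a' @ 4: {}  — no active states
rest 'deaaacee' ignored (set empty)
final: {}; accept 1 not in set

Answer: REJECT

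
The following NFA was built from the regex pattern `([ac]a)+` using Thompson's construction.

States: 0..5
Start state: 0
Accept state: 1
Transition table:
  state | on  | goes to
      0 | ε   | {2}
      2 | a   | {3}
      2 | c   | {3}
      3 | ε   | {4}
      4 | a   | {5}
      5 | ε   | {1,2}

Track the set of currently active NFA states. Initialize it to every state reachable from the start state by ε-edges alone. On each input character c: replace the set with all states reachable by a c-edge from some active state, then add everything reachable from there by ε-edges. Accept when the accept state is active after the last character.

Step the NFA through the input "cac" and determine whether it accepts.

initial (ε-close {0}): {0,2}
'c' @ 1: {3,4}
'a' @ 2: {1,2,5}  (accept∈set)
'c' @ 3: {3,4}
end set {3,4} — state 1 not in

Answer: REJECT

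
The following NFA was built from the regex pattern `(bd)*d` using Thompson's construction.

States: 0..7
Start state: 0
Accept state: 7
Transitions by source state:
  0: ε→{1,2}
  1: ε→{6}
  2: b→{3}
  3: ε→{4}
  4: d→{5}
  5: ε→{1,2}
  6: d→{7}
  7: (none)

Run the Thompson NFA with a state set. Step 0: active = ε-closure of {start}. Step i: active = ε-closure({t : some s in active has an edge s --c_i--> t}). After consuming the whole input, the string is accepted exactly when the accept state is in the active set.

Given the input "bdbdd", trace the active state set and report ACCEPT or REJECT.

start: ε-closure({0}) = {0,1,2,6}
'b' @ 1: {3,4}
'd' @ 2: {1,2,5,6}
'b' @ 3: {3,4}
'd' @ 4: {1,2,5,6}
'd' @ 5: {7}  [accepting]
after full input: {7}  (accept=7 in)

Answer: ACCEPT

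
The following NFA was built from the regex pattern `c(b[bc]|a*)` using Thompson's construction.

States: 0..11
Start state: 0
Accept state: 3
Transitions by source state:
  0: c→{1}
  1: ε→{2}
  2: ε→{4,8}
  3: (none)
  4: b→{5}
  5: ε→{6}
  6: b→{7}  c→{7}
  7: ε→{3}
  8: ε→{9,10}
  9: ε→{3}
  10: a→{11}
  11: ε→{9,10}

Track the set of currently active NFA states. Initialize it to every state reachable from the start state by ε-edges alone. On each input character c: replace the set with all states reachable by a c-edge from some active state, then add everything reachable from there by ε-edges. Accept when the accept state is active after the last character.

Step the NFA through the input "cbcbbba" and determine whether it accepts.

Answer: REJECT

Trace:
start: ε-closure({0}) = {0}
'c' @ 1: {1,2,3,4,8,9,10}  (accept∈set)
'b' @ 2: {5,6}
'c' @ 3: {3,7}  (accept∈set)
'b' @ 4: {}  — dead — no transitions
rest 'bba' ignored (set empty)
after full input: {}  (accept=3 not in)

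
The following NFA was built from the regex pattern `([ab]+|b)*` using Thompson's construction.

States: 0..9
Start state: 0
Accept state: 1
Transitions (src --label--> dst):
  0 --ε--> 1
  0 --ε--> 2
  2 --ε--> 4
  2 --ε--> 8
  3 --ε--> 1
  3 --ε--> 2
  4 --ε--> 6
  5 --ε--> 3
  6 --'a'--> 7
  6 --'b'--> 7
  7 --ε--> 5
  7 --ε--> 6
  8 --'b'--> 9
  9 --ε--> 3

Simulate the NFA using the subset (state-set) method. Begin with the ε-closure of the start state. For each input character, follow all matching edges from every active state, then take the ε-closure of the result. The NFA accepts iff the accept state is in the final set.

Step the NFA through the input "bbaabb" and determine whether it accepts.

S₀ = ε-closure({0}) = {0,1,2,4,6,8}
'b' @ 1: {1,2,3,4,5,6,7,8,9}  (accept∈set)
'b' @ 2: {1,2,3,4,5,6,7,8,9}  (accept∈set)
'a' @ 3: {1,2,3,4,5,6,7,8}  (accept∈set)
'a' @ 4: {1,2,3,4,5,6,7,8}  (accept∈set)
'b' @ 5: {1,2,3,4,5,6,7,8,9}  (accept∈set)
'b' @ 6: {1,2,3,4,5,6,7,8,9}  (accept∈set)
final: {1,2,3,4,5,6,7,8,9}; accept 1 in set

Answer: ACCEPT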